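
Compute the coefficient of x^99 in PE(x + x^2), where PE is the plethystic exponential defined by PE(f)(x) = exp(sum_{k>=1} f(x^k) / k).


With f(x) = x + x^2, the exponent is sum_{k>=1} (x^k + x^(2k)) / k = -ln(1 - x) - ln(1 - x^2). Exponentiating:
PE(x + x^2) = 1 / ((1 - x)(1 - x^2)).
This is the generating function for partitions of n into parts of size 1 or 2. The number of 2's can be any j in 0..49, and the rest are 1's, so
[x^99] = floor(99/2) + 1 = 50.

50


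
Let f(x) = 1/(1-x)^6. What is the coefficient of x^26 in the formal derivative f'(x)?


Differentiate: d/dx [ 1/(1-x)^r ] = r / (1-x)^(r+1).
Here r = 6, so f'(x) = 6 / (1-x)^7.
The expansion of 1/(1-x)^(r+1) has coefficient of x^n equal to C(n+r, r).
So the coefficient of x^26 in f'(x) is
6 * C(32, 6) = 6 * 906192 = 5437152

5437152


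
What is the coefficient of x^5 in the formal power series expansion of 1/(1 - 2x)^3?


The general identity 1/(1 - c x)^r = sum_{k>=0} c^k C(k + r - 1, r - 1) x^k follows by substituting y = c x into 1/(1 - y)^r = sum_{k>=0} C(k + r - 1, r - 1) y^k.
For c = 2, r = 3, k = 5:
2^5 * C(7, 2) = 32 * 21 = 672.

672


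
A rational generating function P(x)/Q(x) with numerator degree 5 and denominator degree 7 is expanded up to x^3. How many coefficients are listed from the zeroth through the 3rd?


Expanding up to x^3 gives the coefficients for x^0, x^1, ..., x^3.
That is 3 + 1 = 4 coefficients in total.

4


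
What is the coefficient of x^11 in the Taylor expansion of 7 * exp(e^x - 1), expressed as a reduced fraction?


exp(e^x - 1) = sum_{k>=0} Bell_k x^k / k!, where Bell_k is the k-th Bell number.
So the coefficient of x^11 is 7 * Bell_11 / 11!.
Computing: Bell_11 = 678570 and 11! = 39916800, giving
7 * 678570/39916800 = 22619/190080.

22619/190080


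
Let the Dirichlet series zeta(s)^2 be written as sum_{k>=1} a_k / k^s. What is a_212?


The Dirichlet convolution of the constant function 1 with itself gives (1 * 1)(k) = sum_{d | k} 1 = d(k), the number of positive divisors of k.
Since zeta(s) = sum_{k>=1} 1/k^s, we have zeta(s)^2 = sum_{k>=1} d(k)/k^s, so a_k = d(k).
For k = 212: the divisors are 1, 2, 4, 53, 106, 212.
Count = 6.

6


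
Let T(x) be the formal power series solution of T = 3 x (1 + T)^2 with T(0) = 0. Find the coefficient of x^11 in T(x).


Apply the Lagrange inversion formula: if T = 3 x * phi(T) with phi(t) = (1 + t)^2, then [x^n] T = 3^n * (1/n) [t^(n-1)] phi(t)^n = 3^n * (1/n) [t^(n-1)] (1 + t)^(2n) = 3^n * (1/n) C(2n, n-1).
Using the identity C(2n, n-1) = C(2n, n) * n / (n+1), the unscaled factor equals C(2n, n) / (n+1) = C_n, the n-th Catalan number.
For n = 11: C_11 = C(22, 11) / 12 = 705432/12 = 58786.
With the 3^11 = 177147 factor, the coefficient is 177147 * 58786 = 10413763542.

10413763542


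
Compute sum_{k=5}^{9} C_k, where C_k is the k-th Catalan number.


C_5 through C_9: 42, 132, 429, 1430, 4862
Sum = 42 + 132 + 429 + 1430 + 4862
= 6895

6895


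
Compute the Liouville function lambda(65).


The Liouville function is lambda(k) = (-1)^Omega(k), where Omega(k) counts the prime factors of k with multiplicity.
Factoring: 65 = 5 * 13, so Omega(65) = 2.
lambda(65) = (-1)^2 = 1.

1


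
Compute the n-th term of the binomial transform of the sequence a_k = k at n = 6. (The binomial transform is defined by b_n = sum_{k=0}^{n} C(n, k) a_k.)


With a_k = k, b_n = sum_{k=0}^{n} C(n, k) k. Using k * C(n, k) = n * C(n-1, k-1) gives b_n = n * sum_{k>=1} C(n-1, k-1) = n * 2^(n-1).
For n = 6: 6 * 2^5 = 6 * 32 = 192.

192


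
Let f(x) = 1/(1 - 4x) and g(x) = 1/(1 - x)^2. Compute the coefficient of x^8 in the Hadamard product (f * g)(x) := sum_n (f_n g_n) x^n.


f has coefficients f_k = 4^k. For g = 1/(1 - x)^2 the coefficient is g_k = C(k + 1, 1) = k + 1. The Hadamard coefficient is (f * g)_k = 4^k * (k + 1).
For k = 8: 4^8 * 9 = 65536 * 9 = 589824.

589824


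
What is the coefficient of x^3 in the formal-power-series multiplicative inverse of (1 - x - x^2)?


Let the inverse be f(x) = sum_{k>=0} a_k x^k. From f(x) * (1 - x - x^2) = 1 and matching coefficients:
 x^0: a_0 = 1.
 x^1: a_1 - a_0 = 0, so a_1 = 1.
 x^k (k >= 2): a_k - a_{k-1} - a_{k-2} = 0, i.e. a_k = a_{k-1} + a_{k-2}.
This is the Fibonacci-type recurrence shifted so that a_0 = a_1 = 1.
Iterating: a_0=1, a_1=1, a_2=2, a_3=3
a_3 = 3.

3


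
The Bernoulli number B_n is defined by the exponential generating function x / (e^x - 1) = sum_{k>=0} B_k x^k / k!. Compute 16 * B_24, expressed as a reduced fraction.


Bernoulli numbers can also be computed recursively via B_0 = 1 and sum_{j=0}^{m} C(m+1, j) B_j = 0 for m >= 1. Odd-index Bernoulli numbers vanish for k >= 3.
Computing B_24 = -236364091/2730, so 16 * B_24 = 16 * -236364091/2730 = -1890912728/1365.

-1890912728/1365


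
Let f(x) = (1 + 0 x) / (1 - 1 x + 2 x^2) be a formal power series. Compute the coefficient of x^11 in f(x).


Write f(x) = sum_{k>=0} a_k x^k. Multiplying both sides by 1 - 1 x + 2 x^2 gives
(1 - 1 x + 2 x^2) sum_{k>=0} a_k x^k = 1 + 0 x.
Matching coefficients:
 x^0: a_0 = 1
 x^1: a_1 - 1 a_0 = 0  =>  a_1 = 1*1 + 0 = 1
 x^k (k >= 2): a_k = 1 a_{k-1} - 2 a_{k-2}.
Iterating: a_2 = -1, a_3 = -3, a_4 = -1, a_5 = 5, a_6 = 7, a_7 = -3, a_8 = -17, a_9 = -11, a_10 = 23, a_11 = 45.
So the coefficient of x^11 is 45.

45


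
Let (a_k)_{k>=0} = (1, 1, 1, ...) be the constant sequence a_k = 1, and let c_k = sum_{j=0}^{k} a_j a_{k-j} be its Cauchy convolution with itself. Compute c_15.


Since a_j = 1 for all j >= 0, the convolution sum becomes
c_k = sum_{j=0}^{k} 1 * 1 = 1 * (k + 1).
Equivalently, the generating function of (a_k) is 1/(1 - x) and its square is 1/(1 - x)^2 = sum_{k>=0} 1(k + 1) x^k.
For k = 15: 1 * 16 = 16.

16


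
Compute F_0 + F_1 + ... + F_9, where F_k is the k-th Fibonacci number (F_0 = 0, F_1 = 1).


Use the identity sum_{k=0}^{N} F_k = F_{N+2} - 1 (which follows from F_{k+2} - F_{k+1} = F_k). Then
sum_{k=0}^{9} F_k = (F_{11} - 1) - (F_{1} - 1) = F_{11} - F_{1}.
Computing: F_{11} = 89, F_{1} = 1, so
Sum = 89 - 1 = 88.

88


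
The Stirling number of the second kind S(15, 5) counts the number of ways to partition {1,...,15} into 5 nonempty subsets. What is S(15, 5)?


Using the explicit formula S(n,k) = (1/k!) sum_{j=0}^{k} (-1)^(k-j) C(k,j) j^n:
S(15, 5) = 210766920
Equivalently, S(n,k) is n! times the coefficient of x^n in the EGF (e^x - 1)^k / k!.

210766920


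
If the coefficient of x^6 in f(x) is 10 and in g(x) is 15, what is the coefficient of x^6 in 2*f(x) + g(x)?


Scalar multiplication scales coefficients: 2 * 10 = 20.
Then add the g coefficient: 20 + 15
= 35

35


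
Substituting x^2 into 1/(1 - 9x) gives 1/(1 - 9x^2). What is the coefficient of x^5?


Since 1/(1 - 9x^2) only has even powers of x,
the coefficient of x^5 (odd) is 0.

0


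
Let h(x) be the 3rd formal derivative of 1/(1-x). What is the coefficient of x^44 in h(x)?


Differentiating 3 times: d^3/dx^3 [1/(1-x)] = 3!/(1-x)^4.
The expansion 1/(1-x)^4 = sum_{k>=0} C(k+3, 3) x^k, so the coefficient of x^n in 3!/(1-x)^4 is 3! * C(n+3, 3).
For n = 44: 6 * C(47, 3) = 6 * 16215 = 97290

97290


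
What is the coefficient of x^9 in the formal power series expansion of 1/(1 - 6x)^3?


The general identity 1/(1 - c x)^r = sum_{k>=0} c^k C(k + r - 1, r - 1) x^k follows by substituting y = c x into 1/(1 - y)^r = sum_{k>=0} C(k + r - 1, r - 1) y^k.
For c = 6, r = 3, k = 9:
6^9 * C(11, 2) = 10077696 * 55 = 554273280.

554273280


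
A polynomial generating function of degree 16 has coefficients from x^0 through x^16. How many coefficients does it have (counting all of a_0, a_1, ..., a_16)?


A polynomial of degree 16 takes the form a_0 + a_1 x + ... + a_16 x^16.
The number of coefficients is 16 + 1 = 17.

17


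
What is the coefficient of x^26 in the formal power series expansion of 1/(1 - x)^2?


The negative binomial / multiset identity is
1/(1 - x)^r = sum_{k>=0} C(k + r - 1, r - 1) x^k.
Here r = 2 and k = 26, so the coefficient is
C(26 + 1, 1) = C(27, 1)
= 27

27


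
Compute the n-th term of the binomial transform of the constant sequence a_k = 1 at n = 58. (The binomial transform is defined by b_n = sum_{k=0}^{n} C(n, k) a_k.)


With a_k = 1 for all k, b_n = sum_{k=0}^{n} C(n, k) = 2^n by the binomial theorem.
For n = 58: 2^58 = 288230376151711744.

288230376151711744


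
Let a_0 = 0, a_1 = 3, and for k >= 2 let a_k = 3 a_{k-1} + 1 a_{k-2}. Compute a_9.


Iterating the recurrence forward:
a_0 = 0
a_1 = 3
a_2 = 3*3 + 1*0 = 9
a_3 = 3*9 + 1*3 = 30
a_4 = 3*30 + 1*9 = 99
a_5 = 3*99 + 1*30 = 327
a_6 = 3*327 + 1*99 = 1080
a_7 = 3*1080 + 1*327 = 3567
a_8 = 3*3567 + 1*1080 = 11781
a_9 = 3*11781 + 1*3567 = 38910
So a_9 = 38910.

38910


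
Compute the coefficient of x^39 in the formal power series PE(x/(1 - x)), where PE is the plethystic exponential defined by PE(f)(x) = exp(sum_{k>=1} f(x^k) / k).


For f(x) = x/(1 - x) we have
sum_{k>=1} f(x^k) / k = sum_{k>=1} (1/k) * x^k / (1 - x^k) = sum_{k, m >= 1} x^(k m) / k,
which after exponentiating simplifies to
PE(x/(1 - x)) = prod_{k>=1} 1 / (1 - x^k).
This is the generating function for the partition function p(n), so the coefficient of x^39 is p(39).
Computing p(39) by dynamic programming over parts 1, 2, ..., 39: p(39) = 31185.

31185


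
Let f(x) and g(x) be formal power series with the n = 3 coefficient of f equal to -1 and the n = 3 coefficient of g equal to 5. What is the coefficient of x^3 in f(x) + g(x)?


Addition of formal power series is termwise.
The coefficient of x^3 in f + g = -1 + 5
= 4

4


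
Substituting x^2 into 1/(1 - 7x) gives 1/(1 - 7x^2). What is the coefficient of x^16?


The coefficient of x^(2m) in 1/(1 - 7x^2) is 7^m.
With n = 16 = 2*8, the coefficient is 7^8 = 5764801.

5764801


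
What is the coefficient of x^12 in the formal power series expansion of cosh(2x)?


The Maclaurin series is cosh(t) = sum_{m>=0} t^(2m) / (2m)!, so substituting t = 2x, only even powers of x are nonzero, with coefficient of x^(2m) equal to 2^(2m) / (2m)!.
For x^12 the coefficient is 2^12/12! = 4096/479001600 = 4/467775.

4/467775


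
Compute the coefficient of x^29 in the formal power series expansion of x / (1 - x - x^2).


Let f(x) = sum_{k>=0} a_k x^k. Multiplying f(x) * (1 - x - x^2) = x and matching coefficients gives a_0 = 0, a_1 = 1, and a_k = a_{k-1} + a_{k-2} for k >= 2. These are the Fibonacci numbers F_k.
Iterating from F_0 = 0, F_1 = 1:
F_0=0, F_1=1, F_2=1, F_3=2, F_4=3, F_5=5, F_6=8, F_7=13, F_8=21, F_9=34, ...
F_29 = 514229.

514229


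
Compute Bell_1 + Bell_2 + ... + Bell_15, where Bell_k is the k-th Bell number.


Recall Bell_k counts set partitions of a k-set (with Bell_0 = 1 by convention).
Bell_1 through Bell_15: 1, 2, 5, 15, 52, 203, 877, 4140, 21147, 115975, 678570, 4213597, 27644437, 190899322, 1382958545
Sum = 1 + 2 + 5 + 15 + 52 + 203 + 877 + 4140 + 21147 + 115975 + 678570 + 4213597 + 27644437 + 190899322 + 1382958545 = 1606536888.

1606536888


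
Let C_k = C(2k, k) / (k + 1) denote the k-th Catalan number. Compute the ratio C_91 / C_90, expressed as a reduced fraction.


Using C_k = (2k)! / (k! (k+1)!), the ratio C_{k+1}/C_k simplifies to
C_{k+1}/C_k = [(2k+2)! / ((k+1)! (k+2)!)] * [k! (k+1)! / (2k)!]
 = (2k+2)(2k+1) / ((k+1)(k+2)) = 2(2k+1) / (k+2).
For k = 90: 2(2*90 + 1) / (90 + 2) = 362/92 = 181/46.

181/46


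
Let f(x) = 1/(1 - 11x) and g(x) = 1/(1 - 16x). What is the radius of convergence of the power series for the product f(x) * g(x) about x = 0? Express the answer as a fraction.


The radius of 1/(1 - 11x) is 1/11 (nearest singularity at x = 1/11), and the radius of 1/(1 - 16x) is 1/16.
The product f(x)*g(x) = 1/((1 - 11x)(1 - 16x)) has singularities at both 1/11 and 1/16, so its radius of convergence is the distance to the nearest one:
min(1/11, 1/16) = 1/16.

1/16


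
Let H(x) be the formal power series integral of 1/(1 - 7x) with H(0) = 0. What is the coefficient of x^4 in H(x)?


1/(1 - 7x) = sum_{k>=0} 7^k x^k. Integrating termwise with H(0) = 0:
H(x) = sum_{k>=0} 7^k x^(k+1) / (k+1) = sum_{m>=1} 7^(m-1) x^m / m.
For m = 4: 7^3/4 = 343/4 = 343/4.

343/4


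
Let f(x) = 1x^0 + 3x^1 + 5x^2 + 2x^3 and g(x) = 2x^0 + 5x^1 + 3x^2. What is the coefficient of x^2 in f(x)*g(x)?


Cauchy product at x^2:
1*3 + 3*5 + 5*2
= 28

28


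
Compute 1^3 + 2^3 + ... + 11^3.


This power sum has a closed form given by Faulhaber's formula
sum_{k=1}^{m} k^p = (1 / (p + 1)) * sum_{j=0}^{p} C(p + 1, j) B_j m^(p + 1 - j),
but for small m direct computation is fastest:
1 + 8 + 27 + 64 + 125 + 216 + 343 + 512 + 729 + 1000 + 1331 = 4356.

4356


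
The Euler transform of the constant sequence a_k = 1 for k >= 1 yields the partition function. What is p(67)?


The Euler transform converts the sequence a_k = 1 into the number of integer partitions.
Using the recurrence or dynamic programming:
p(67) = 2679689

2679689


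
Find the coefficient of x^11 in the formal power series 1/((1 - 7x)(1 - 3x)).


By partial fractions or Cauchy convolution:
The coefficient equals sum_{k=0}^{11} 7^k * 3^(11-k).
= 3460188940

3460188940


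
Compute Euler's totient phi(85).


phi(n) counts integers in [1, n] coprime to n. Using the multiplicative formula phi(n) = n * prod_{p | n} (1 - 1/p):
85 = 5 * 17, so
phi(85) = 85 * (1 - 1/5) * (1 - 1/17) = 64.

64


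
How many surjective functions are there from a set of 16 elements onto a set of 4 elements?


By inclusion-exclusion on which target elements are missed, the number of surjections from an n-set onto a k-set is
surj(n, k) = sum_{j=0}^{k} (-1)^j C(k, j) (k - j)^n.
Equivalently surj(n, k) = k! * S(n, k), where S(n, k) is the Stirling number of the second kind.
For n = 16, k = 4:
S(16, 4) = 171798901, so
surj = 4! * 171798901 = 24 * 171798901 = 4123173624.

4123173624


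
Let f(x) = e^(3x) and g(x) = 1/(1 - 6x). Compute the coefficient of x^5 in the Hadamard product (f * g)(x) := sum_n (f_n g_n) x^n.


Expanding: f_k = 3^k/k! (from e^(3x)) and g_k = 6^k (from 1/(1 - 6x)). So the Hadamard coefficient (f * g)_k = 3^k 6^k / k! = (18)^k / k!.
For k = 5: 18^5/5! = 1889568/120 = 78732/5.

78732/5


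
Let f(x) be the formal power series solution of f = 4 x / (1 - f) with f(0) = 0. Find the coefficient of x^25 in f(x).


Apply Lagrange inversion: f = 4 x * phi(f) with phi(t) = 1/(1 - t), so
[x^n] f = 4^n * (1/n) [t^(n-1)] phi(t)^n = 4^n * (1/n) [t^(n-1)] (1 - t)^(-n) = 4^n * (1/n) C(2n - 2, n - 1) = 4^n * C_{n-1}.
For n = 25: C_24 = C(48, 24) / 25 = 32247603683100/25 = 1289904147324.
With the 4^25 = 1125899906842624 factor, the coefficient is 1125899906842624 * 1289904147324 = 1452302959308005943778738176.

1452302959308005943778738176


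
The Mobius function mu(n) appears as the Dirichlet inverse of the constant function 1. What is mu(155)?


155 = 5 * 31 (all distinct primes).
mu(155) = (-1)^2 = 1

1


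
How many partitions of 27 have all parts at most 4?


Using the generating function (1-x)^(-1)(1-x^2)^(-1)...(1-x^4)^(-1),
the coefficient of x^27 counts these restricted partitions.
Result = 225

225


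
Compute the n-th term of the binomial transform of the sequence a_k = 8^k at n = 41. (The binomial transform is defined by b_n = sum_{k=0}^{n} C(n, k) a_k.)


With a_k = 8^k, b_n = sum_{k=0}^{n} C(n, k) 8^k = (1 + 8)^n by the binomial theorem.
For n = 41: (1 + 8)^41 = 9^41 = 1330279464729113309844748891857449678409.

1330279464729113309844748891857449678409


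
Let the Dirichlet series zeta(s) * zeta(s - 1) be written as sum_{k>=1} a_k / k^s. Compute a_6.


Convolution gives a_k = sum_{d | k} d * 1 = sum_{d | k} d = sigma(k), the sum of positive divisors of k.
For k = 6, the divisors are 1, 2, 3, 6, so
sigma(6) = 1 + 2 + 3 + 6 = 12.

12


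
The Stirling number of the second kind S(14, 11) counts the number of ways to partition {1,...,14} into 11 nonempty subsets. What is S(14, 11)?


Using the explicit formula S(n,k) = (1/k!) sum_{j=0}^{k} (-1)^(k-j) C(k,j) j^n:
S(14, 11) = 66066
Equivalently, S(n,k) is n! times the coefficient of x^n in the EGF (e^x - 1)^k / k!.

66066


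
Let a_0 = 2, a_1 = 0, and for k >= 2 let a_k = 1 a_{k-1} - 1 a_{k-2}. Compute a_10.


Iterating the recurrence forward:
a_0 = 2
a_1 = 0
a_2 = 1*0 - 1*2 = -2
a_3 = 1*-2 - 1*0 = -2
a_4 = 1*-2 - 1*-2 = 0
a_5 = 1*0 - 1*-2 = 2
a_6 = 1*2 - 1*0 = 2
a_7 = 1*2 - 1*2 = 0
a_8 = 1*0 - 1*2 = -2
a_9 = 1*-2 - 1*0 = -2
a_10 = 1*-2 - 1*-2 = 0
So a_10 = 0.

0


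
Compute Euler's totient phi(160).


phi(n) counts integers in [1, n] coprime to n. Using the multiplicative formula phi(n) = n * prod_{p | n} (1 - 1/p):
160 = 2^5 * 5, so
phi(160) = 160 * (1 - 1/2) * (1 - 1/5) = 64.

64


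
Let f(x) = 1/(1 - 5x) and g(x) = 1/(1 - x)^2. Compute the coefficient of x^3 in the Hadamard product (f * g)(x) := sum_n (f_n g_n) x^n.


f has coefficients f_k = 5^k. For g = 1/(1 - x)^2 the coefficient is g_k = C(k + 1, 1) = k + 1. The Hadamard coefficient is (f * g)_k = 5^k * (k + 1).
For k = 3: 5^3 * 4 = 125 * 4 = 500.

500


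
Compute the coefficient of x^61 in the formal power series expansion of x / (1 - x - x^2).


Let f(x) = sum_{k>=0} a_k x^k. Multiplying f(x) * (1 - x - x^2) = x and matching coefficients gives a_0 = 0, a_1 = 1, and a_k = a_{k-1} + a_{k-2} for k >= 2. These are the Fibonacci numbers F_k.
Iterating from F_0 = 0, F_1 = 1:
F_0=0, F_1=1, F_2=1, F_3=2, F_4=3, F_5=5, F_6=8, F_7=13, F_8=21, F_9=34, ...
F_61 = 2504730781961.

2504730781961


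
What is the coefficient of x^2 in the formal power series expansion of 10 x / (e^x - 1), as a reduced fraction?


The exponential generating function for Bernoulli numbers is
x / (e^x - 1) = sum_{k>=0} B_k x^k / k!.
So the coefficient of x^2 in 10 x / (e^x - 1) is 10 B_2 / 2!.
Computing: B_2 = 1/6, 2! = 2, giving
10 * 1/6 / 2 = 5/6.

5/6


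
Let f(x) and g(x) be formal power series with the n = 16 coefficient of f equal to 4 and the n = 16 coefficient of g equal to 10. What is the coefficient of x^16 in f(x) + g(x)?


Addition of formal power series is termwise.
The coefficient of x^16 in f + g = 4 + 10
= 14

14


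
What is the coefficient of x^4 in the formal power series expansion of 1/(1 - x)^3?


The expansion 1/(1 - x)^r = sum_{k>=0} C(k + r - 1, r - 1) x^k follows from the multiset / negative-binomial theorem (or from repeated differentiation of the geometric series).
For r = 3 and k = 4:
C(6, 2) = 720 / (2 * 24) = 15.

15


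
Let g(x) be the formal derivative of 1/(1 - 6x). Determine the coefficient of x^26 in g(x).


Differentiate termwise: d/dx sum_{k>=0} 6^k x^k = sum_{k>=1} k 6^k x^(k-1) = sum_{j>=0} (j+1) 6^(j+1) x^j.
Equivalently, d/dx [1/(1 - 6x)] = 6/(1 - 6x)^2.
For j = 26: 27 * 6^27 = 27 * 1023490369077469249536 = 27634239965091669737472.

27634239965091669737472


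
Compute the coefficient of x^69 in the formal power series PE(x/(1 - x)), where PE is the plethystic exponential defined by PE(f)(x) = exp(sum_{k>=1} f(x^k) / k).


For f(x) = x/(1 - x) we have
sum_{k>=1} f(x^k) / k = sum_{k>=1} (1/k) * x^k / (1 - x^k) = sum_{k, m >= 1} x^(k m) / k,
which after exponentiating simplifies to
PE(x/(1 - x)) = prod_{k>=1} 1 / (1 - x^k).
This is the generating function for the partition function p(n), so the coefficient of x^69 is p(69).
Computing p(69) by dynamic programming over parts 1, 2, ..., 69: p(69) = 3554345.

3554345


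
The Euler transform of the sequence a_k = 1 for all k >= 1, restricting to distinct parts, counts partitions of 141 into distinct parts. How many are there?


Partitions of 141 into distinct parts can be computed via generating function.
Product (1+x)(1+x^2)(1+x^3)...
The coefficient of x^141 = 10327156

10327156


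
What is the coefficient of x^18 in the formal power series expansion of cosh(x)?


The Maclaurin series is cosh(t) = sum_{m>=0} t^(2m) / (2m)!, so substituting t = x, only even powers of x are nonzero, with coefficient of x^(2m) equal to 1 / (2m)!.
For x^18 the coefficient is 1/18! = 1/6402373705728000 = 1/6402373705728000.

1/6402373705728000


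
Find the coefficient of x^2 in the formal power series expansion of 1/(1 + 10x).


Write 1/(1 + c x) = 1/(1 - (-c) x) and apply the geometric-series identity
1/(1 - y) = sum_{k>=0} y^k to get 1/(1 + c x) = sum_{k>=0} (-c)^k x^k.
So the coefficient of x^k is (-c)^k = (-1)^k * c^k.
Here c = 10 and k = 2:
(-10)^2 = 1 * 100 = 100

100


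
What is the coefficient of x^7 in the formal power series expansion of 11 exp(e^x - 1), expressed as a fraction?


exp(e^x - 1) is the exponential generating function for the Bell numbers Bell_k: exp(e^x - 1) = sum_{k>=0} Bell_k x^k / k!.
So the coefficient of x^7 in 11 exp(e^x - 1) is 11 Bell_7 / 7!.
Computing: Bell_7 = 877 and 7! = 5040, giving
11 * 877/5040 = 9647/5040.

9647/5040


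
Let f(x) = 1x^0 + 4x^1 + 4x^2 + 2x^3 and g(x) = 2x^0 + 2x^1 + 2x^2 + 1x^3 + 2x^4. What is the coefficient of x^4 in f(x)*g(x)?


Cauchy product at x^4:
1*2 + 4*1 + 4*2 + 2*2
= 18

18


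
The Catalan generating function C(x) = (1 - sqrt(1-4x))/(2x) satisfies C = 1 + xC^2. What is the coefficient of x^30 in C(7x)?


Substituting x -> 7x scales the n-th coefficient by 7^n, so [x^30] C(7x) = 7^30 * C_30.
C_30 = C(2*30, 30)/(31) = 118264581564861424/31 = 3814986502092304.
So 7^30 * 3814986502092304 = 22539340290692258087863249 * 3814986502092304 = 85987278975056192107290683147407127335696.

85987278975056192107290683147407127335696


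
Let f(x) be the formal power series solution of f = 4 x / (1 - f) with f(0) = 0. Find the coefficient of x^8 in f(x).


Apply Lagrange inversion: f = 4 x * phi(f) with phi(t) = 1/(1 - t), so
[x^n] f = 4^n * (1/n) [t^(n-1)] phi(t)^n = 4^n * (1/n) [t^(n-1)] (1 - t)^(-n) = 4^n * (1/n) C(2n - 2, n - 1) = 4^n * C_{n-1}.
For n = 8: C_7 = C(14, 7) / 8 = 3432/8 = 429.
With the 4^8 = 65536 factor, the coefficient is 65536 * 429 = 28114944.

28114944


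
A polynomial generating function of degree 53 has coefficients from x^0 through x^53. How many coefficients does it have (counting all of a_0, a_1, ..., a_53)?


A polynomial of degree 53 takes the form a_0 + a_1 x + ... + a_53 x^53.
The number of coefficients is 53 + 1 = 54.

54


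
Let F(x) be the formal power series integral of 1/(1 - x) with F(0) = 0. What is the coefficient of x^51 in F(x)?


1/(1 - x) = sum_{k>=0} x^k. Integrating termwise and using F(0) = 0 gives
F(x) = sum_{k>=0} x^(k+1) / (k+1) = sum_{m>=1} x^m / m = -ln(1 - x).
So the coefficient of x^51 is 1/51 = 1/51.

1/51


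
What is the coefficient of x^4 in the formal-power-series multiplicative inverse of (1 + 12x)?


The inverse is 1/(1 + 12x). Apply the geometric identity 1/(1 - y) = sum_{k>=0} y^k with y = -12x:
1/(1 + 12x) = sum_{k>=0} (-12)^k x^k.
So the coefficient of x^4 is (-12)^4 = 20736.

20736


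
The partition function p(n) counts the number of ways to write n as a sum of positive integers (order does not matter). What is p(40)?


Using the generating function prod_{k>=1} 1/(1-x^k), we compute p(40).
By dynamic programming over parts 1 through 40:
p(40) = 37338

37338


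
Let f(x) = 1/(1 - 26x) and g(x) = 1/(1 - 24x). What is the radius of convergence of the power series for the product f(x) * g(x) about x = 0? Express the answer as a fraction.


The radius of 1/(1 - 26x) is 1/26 (nearest singularity at x = 1/26), and the radius of 1/(1 - 24x) is 1/24.
The product f(x)*g(x) = 1/((1 - 26x)(1 - 24x)) has singularities at both 1/26 and 1/24, so its radius of convergence is the distance to the nearest one:
min(1/26, 1/24) = 1/26.

1/26


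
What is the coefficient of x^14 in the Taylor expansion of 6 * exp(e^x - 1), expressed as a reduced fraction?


exp(e^x - 1) = sum_{k>=0} Bell_k x^k / k!, where Bell_k is the k-th Bell number.
So the coefficient of x^14 is 6 * Bell_14 / 14!.
Computing: Bell_14 = 190899322 and 14! = 87178291200, giving
6 * 190899322/87178291200 = 95449661/7264857600.

95449661/7264857600


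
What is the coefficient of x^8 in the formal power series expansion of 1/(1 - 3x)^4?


The general identity 1/(1 - c x)^r = sum_{k>=0} c^k C(k + r - 1, r - 1) x^k follows by substituting y = c x into 1/(1 - y)^r = sum_{k>=0} C(k + r - 1, r - 1) y^k.
For c = 3, r = 4, k = 8:
3^8 * C(11, 3) = 6561 * 165 = 1082565.

1082565


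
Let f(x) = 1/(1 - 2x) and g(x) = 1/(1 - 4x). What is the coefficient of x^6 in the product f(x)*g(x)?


The coefficient of x^n in f*g is the Cauchy product: sum_{k=0}^{n} a^k * b^(n-k).
With a=2, b=4, n=6:
sum_{k=0}^{6} 2^k * 4^(6-k)
= 8128

8128


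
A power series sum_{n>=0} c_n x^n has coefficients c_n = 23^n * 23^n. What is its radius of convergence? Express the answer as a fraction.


By the root test (Cauchy-Hadamard), the radius is R = 1 / limsup_n |c_n|^(1/n).
Here |c_n|^(1/n) = (23^n * 23^n)^(1/n) = 23 * 23 = 529 for all n.
So R = 1/529 = 1/529.

1/529


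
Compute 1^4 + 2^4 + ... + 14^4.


This power sum has a closed form given by Faulhaber's formula
sum_{k=1}^{m} k^p = (1 / (p + 1)) * sum_{j=0}^{p} C(p + 1, j) B_j m^(p + 1 - j),
but for small m direct computation is fastest:
1 + 16 + 81 + 256 + 625 + 1296 + 2401 + 4096 + 6561 + 10000 + 14641 + 20736 + 28561 + 38416 = 127687.

127687


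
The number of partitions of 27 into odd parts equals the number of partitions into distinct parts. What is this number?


Computing partitions of 27 into odd parts (1, 3, 5, ...):
Using the generating function prod_{k>=0} 1/(1-x^(2k+1)),
the count is 192

192


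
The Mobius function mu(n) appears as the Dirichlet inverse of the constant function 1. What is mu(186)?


186 = 2 * 3 * 31 (all distinct primes).
mu(186) = (-1)^3 = -1

-1


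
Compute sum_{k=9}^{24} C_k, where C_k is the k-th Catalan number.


C_9 through C_24: 4862, 16796, 58786, 208012, 742900, 2674440, 9694845, 35357670, 129644790, 477638700, 1767263190, 6564120420, 24466267020, 91482563640, 343059613650, 1289904147324
Sum = 4862 + 16796 + 58786 + 208012 + 742900 + 2674440 + 9694845 + 35357670 + 129644790 + 477638700 + 1767263190 + 6564120420 + 24466267020 + 91482563640 + 343059613650 + 1289904147324
= 1757900017045

1757900017045


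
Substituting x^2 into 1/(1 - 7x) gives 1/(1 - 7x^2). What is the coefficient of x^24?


The coefficient of x^(2m) in 1/(1 - 7x^2) is 7^m.
With n = 24 = 2*12, the coefficient is 7^12 = 13841287201.

13841287201


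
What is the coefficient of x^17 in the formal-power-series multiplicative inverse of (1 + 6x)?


The inverse is 1/(1 + 6x). Apply the geometric identity 1/(1 - y) = sum_{k>=0} y^k with y = -6x:
1/(1 + 6x) = sum_{k>=0} (-6)^k x^k.
So the coefficient of x^17 is (-6)^17 = -16926659444736.

-16926659444736


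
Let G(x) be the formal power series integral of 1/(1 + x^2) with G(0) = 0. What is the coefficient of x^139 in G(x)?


1/(1 + x^2) = sum_{j>=0} (-1)^j x^(2j). Integrating termwise with G(0) = 0:
G(x) = sum_{j>=0} (-1)^j x^(2j+1) / (2j+1) = arctan(x).
Only odd powers are nonzero. For x^139 write 139 = 2*69 + 1, giving
(-1)^69 / 139 = -1/139 = -1/139.

-1/139


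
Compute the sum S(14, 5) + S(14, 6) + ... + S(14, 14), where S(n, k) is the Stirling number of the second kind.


By definition, S(n, k) counts partitions of an n-set into exactly k nonempty blocks.
Computing row n = 14 for k = 5..14:
S(14, k): 40075035, 63436373, 49329280, 20912320, 5135130, 752752, 66066, 3367, 91, 1
Sum = 179710415.

179710415


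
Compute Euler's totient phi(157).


phi(n) counts integers in [1, n] coprime to n. Using the multiplicative formula phi(n) = n * prod_{p | n} (1 - 1/p):
157 = 157, so
phi(157) = 157 * (1 - 1/157) = 156.

156


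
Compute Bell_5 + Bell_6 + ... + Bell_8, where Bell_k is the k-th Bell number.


Recall Bell_k counts set partitions of a k-set (with Bell_0 = 1 by convention).
Bell_5 through Bell_8: 52, 203, 877, 4140
Sum = 52 + 203 + 877 + 4140 = 5272.

5272


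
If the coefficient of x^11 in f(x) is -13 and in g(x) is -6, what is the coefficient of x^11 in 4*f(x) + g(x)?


Scalar multiplication scales coefficients: 4 * -13 = -52.
Then add the g coefficient: -52 + -6
= -58

-58


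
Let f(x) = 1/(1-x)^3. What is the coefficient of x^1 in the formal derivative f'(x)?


Differentiate: d/dx [ 1/(1-x)^r ] = r / (1-x)^(r+1).
Here r = 3, so f'(x) = 3 / (1-x)^4.
The expansion of 1/(1-x)^(r+1) has coefficient of x^n equal to C(n+r, r).
So the coefficient of x^1 in f'(x) is
3 * C(4, 3) = 3 * 4 = 12

12


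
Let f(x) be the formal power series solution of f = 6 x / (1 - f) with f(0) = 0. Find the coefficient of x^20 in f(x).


Apply Lagrange inversion: f = 6 x * phi(f) with phi(t) = 1/(1 - t), so
[x^n] f = 6^n * (1/n) [t^(n-1)] phi(t)^n = 6^n * (1/n) [t^(n-1)] (1 - t)^(-n) = 6^n * (1/n) C(2n - 2, n - 1) = 6^n * C_{n-1}.
For n = 20: C_19 = C(38, 19) / 20 = 35345263800/20 = 1767263190.
With the 6^20 = 3656158440062976 factor, the coefficient is 3656158440062976 * 1767263190 = 6461394227931118766653440.

6461394227931118766653440


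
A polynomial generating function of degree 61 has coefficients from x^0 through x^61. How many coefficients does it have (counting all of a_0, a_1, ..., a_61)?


A polynomial of degree 61 takes the form a_0 + a_1 x + ... + a_61 x^61.
The number of coefficients is 61 + 1 = 62.

62


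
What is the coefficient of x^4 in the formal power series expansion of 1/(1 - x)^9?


The negative binomial / multiset identity is
1/(1 - x)^r = sum_{k>=0} C(k + r - 1, r - 1) x^k.
Here r = 9 and k = 4, so the coefficient is
C(4 + 8, 8) = C(12, 8)
= 495

495


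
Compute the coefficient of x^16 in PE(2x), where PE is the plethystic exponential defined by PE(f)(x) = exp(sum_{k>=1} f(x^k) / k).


With f(x) = 2x, the exponent is sum_{k>=1} 2 x^k / k = 2 * (-ln(1 - x)). Exponentiating:
PE(2x) = exp(-2 ln(1 - x)) = 1/(1 - x)^2.
By the negative binomial expansion, [x^n] 1/(1 - x)^2 = C(n + 1, 1).
For n = 16: C(17, 1) = 17.

17


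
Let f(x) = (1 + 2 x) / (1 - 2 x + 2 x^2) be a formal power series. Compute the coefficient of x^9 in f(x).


Write f(x) = sum_{k>=0} a_k x^k. Multiplying both sides by 1 - 2 x + 2 x^2 gives
(1 - 2 x + 2 x^2) sum_{k>=0} a_k x^k = 1 + 2 x.
Matching coefficients:
 x^0: a_0 = 1
 x^1: a_1 - 2 a_0 = 2  =>  a_1 = 2*1 + 2 = 4
 x^k (k >= 2): a_k = 2 a_{k-1} - 2 a_{k-2}.
Iterating: a_2 = 6, a_3 = 4, a_4 = -4, a_5 = -16, a_6 = -24, a_7 = -16, a_8 = 16, a_9 = 64.
So the coefficient of x^9 is 64.

64


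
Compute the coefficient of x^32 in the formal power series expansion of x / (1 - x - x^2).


Let f(x) = sum_{k>=0} a_k x^k. Multiplying f(x) * (1 - x - x^2) = x and matching coefficients gives a_0 = 0, a_1 = 1, and a_k = a_{k-1} + a_{k-2} for k >= 2. These are the Fibonacci numbers F_k.
Iterating from F_0 = 0, F_1 = 1:
F_0=0, F_1=1, F_2=1, F_3=2, F_4=3, F_5=5, F_6=8, F_7=13, F_8=21, F_9=34, ...
F_32 = 2178309.

2178309


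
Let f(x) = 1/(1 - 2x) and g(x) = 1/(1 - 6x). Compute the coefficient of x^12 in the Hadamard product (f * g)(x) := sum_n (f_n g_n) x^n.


f has coefficients f_k = 2^k and g has coefficients g_k = 6^k, so the Hadamard product has coefficient (f*g)_k = 2^k * 6^k = 12^k.
For k = 12: 12^12 = 8916100448256.

8916100448256


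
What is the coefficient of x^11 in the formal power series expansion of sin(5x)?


The Maclaurin series is sin(t) = sum_{k>=0} (-1)^k t^(2k+1) / (2k+1)!, so substituting t = 5x, only odd powers of x are nonzero, with coefficient of x^(2k+1) equal to (-1)^k 5^(2k+1) / (2k+1)!.
Write 11 = 2*5 + 1, giving the coefficient (-1)^5 * 5^11 / 11! = -48828125/39916800 = -1953125/1596672.

-1953125/1596672


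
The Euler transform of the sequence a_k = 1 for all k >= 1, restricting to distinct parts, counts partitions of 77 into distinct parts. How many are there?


Partitions of 77 into distinct parts can be computed via generating function.
Product (1+x)(1+x^2)(1+x^3)...
The coefficient of x^77 = 58499

58499


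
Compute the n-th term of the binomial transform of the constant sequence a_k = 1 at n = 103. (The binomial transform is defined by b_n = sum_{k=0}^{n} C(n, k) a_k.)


With a_k = 1 for all k, b_n = sum_{k=0}^{n} C(n, k) = 2^n by the binomial theorem.
For n = 103: 2^103 = 10141204801825835211973625643008.

10141204801825835211973625643008


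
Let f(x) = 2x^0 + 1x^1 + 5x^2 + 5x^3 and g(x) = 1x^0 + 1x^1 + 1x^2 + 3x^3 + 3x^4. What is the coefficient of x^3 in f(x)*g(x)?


Cauchy product at x^3:
2*3 + 1*1 + 5*1 + 5*1
= 17

17


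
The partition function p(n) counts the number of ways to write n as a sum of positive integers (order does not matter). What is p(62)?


Using the generating function prod_{k>=1} 1/(1-x^k), we compute p(62).
By dynamic programming over parts 1 through 62:
p(62) = 1300156

1300156


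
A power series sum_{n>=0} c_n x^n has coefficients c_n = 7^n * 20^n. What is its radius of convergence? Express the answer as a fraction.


By the root test (Cauchy-Hadamard), the radius is R = 1 / limsup_n |c_n|^(1/n).
Here |c_n|^(1/n) = (7^n * 20^n)^(1/n) = 7 * 20 = 140 for all n.
So R = 1/140 = 1/140.

1/140


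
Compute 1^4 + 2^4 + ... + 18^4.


This power sum has a closed form given by Faulhaber's formula
sum_{k=1}^{m} k^p = (1 / (p + 1)) * sum_{j=0}^{p} C(p + 1, j) B_j m^(p + 1 - j),
but for small m direct computation is fastest:
1 + 16 + 81 + 256 + 625 + 1296 + 2401 + 4096 + 6561 + 10000 + 14641 + 20736 + 28561 + 38416 + 50625 + 65536 + 83521 + 104976 = 432345.

432345


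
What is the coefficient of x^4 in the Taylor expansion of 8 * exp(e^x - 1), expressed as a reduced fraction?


exp(e^x - 1) = sum_{k>=0} Bell_k x^k / k!, where Bell_k is the k-th Bell number.
So the coefficient of x^4 is 8 * Bell_4 / 4!.
Computing: Bell_4 = 15 and 4! = 24, giving
8 * 15/24 = 5.

5


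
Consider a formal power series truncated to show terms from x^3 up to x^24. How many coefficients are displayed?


From x^3 to x^24 inclusive, the count is 24 - 3 + 1 = 22.

22


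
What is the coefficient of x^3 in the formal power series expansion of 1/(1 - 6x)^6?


The general identity 1/(1 - c x)^r = sum_{k>=0} c^k C(k + r - 1, r - 1) x^k follows by substituting y = c x into 1/(1 - y)^r = sum_{k>=0} C(k + r - 1, r - 1) y^k.
For c = 6, r = 6, k = 3:
6^3 * C(8, 5) = 216 * 56 = 12096.

12096


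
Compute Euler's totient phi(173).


phi(n) counts integers in [1, n] coprime to n. Using the multiplicative formula phi(n) = n * prod_{p | n} (1 - 1/p):
173 = 173, so
phi(173) = 173 * (1 - 1/173) = 172.

172


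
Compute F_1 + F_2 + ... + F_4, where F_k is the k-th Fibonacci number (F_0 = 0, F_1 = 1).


Use the identity sum_{k=0}^{N} F_k = F_{N+2} - 1 (which follows from F_{k+2} - F_{k+1} = F_k). Then
sum_{k=1}^{4} F_k = (F_{6} - 1) - (F_{2} - 1) = F_{6} - F_{2}.
Computing: F_{6} = 8, F_{2} = 1, so
Sum = 8 - 1 = 7.

7


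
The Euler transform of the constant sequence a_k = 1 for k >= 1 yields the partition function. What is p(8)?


The Euler transform converts the sequence a_k = 1 into the number of integer partitions.
Using the recurrence or dynamic programming:
p(8) = 22

22


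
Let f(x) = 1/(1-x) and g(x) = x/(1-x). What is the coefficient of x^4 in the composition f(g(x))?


First simplify the composition: f(g(x)) = 1/(1 - x/(1-x)) = (1-x)/((1-x) - x) = (1-x)/(1-2x).
Now extract the coefficient. Write (1-x)/(1-2x) = 1/(1-2x) - x/(1-2x).
The coefficient of x^n in 1/(1-2x) is 2^n, and in x/(1-2x) is 2^(n-1) (for n >= 1).
So the coefficient of x^4 is 2^4 - 2^3 = 16 - 8 = 8.

8


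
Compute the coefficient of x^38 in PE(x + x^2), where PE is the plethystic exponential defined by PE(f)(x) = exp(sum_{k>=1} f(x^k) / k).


With f(x) = x + x^2, the exponent is sum_{k>=1} (x^k + x^(2k)) / k = -ln(1 - x) - ln(1 - x^2). Exponentiating:
PE(x + x^2) = 1 / ((1 - x)(1 - x^2)).
This is the generating function for partitions of n into parts of size 1 or 2. The number of 2's can be any j in 0..19, and the rest are 1's, so
[x^38] = floor(38/2) + 1 = 20.

20


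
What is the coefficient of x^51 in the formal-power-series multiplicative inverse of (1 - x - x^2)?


Let the inverse be f(x) = sum_{k>=0} a_k x^k. From f(x) * (1 - x - x^2) = 1 and matching coefficients:
 x^0: a_0 = 1.
 x^1: a_1 - a_0 = 0, so a_1 = 1.
 x^k (k >= 2): a_k - a_{k-1} - a_{k-2} = 0, i.e. a_k = a_{k-1} + a_{k-2}.
This is the Fibonacci-type recurrence shifted so that a_0 = a_1 = 1.
Iterating: a_0=1, a_1=1, a_2=2, a_3=3, a_4=5, a_5=8, a_6=13, a_7=21, a_8=34, a_9=55, ...
a_51 = 32951280099.

32951280099


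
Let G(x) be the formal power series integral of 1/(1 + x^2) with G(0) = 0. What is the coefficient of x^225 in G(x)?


1/(1 + x^2) = sum_{j>=0} (-1)^j x^(2j). Integrating termwise with G(0) = 0:
G(x) = sum_{j>=0} (-1)^j x^(2j+1) / (2j+1) = arctan(x).
Only odd powers are nonzero. For x^225 write 225 = 2*112 + 1, giving
(-1)^112 / 225 = 1/225 = 1/225.

1/225


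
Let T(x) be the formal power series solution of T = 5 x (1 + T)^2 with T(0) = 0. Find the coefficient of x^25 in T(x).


Apply the Lagrange inversion formula: if T = 5 x * phi(T) with phi(t) = (1 + t)^2, then [x^n] T = 5^n * (1/n) [t^(n-1)] phi(t)^n = 5^n * (1/n) [t^(n-1)] (1 + t)^(2n) = 5^n * (1/n) C(2n, n-1).
Using the identity C(2n, n-1) = C(2n, n) * n / (n+1), the unscaled factor equals C(2n, n) / (n+1) = C_n, the n-th Catalan number.
For n = 25: C_25 = C(50, 25) / 26 = 126410606437752/26 = 4861946401452.
With the 5^25 = 298023223876953125 factor, the coefficient is 298023223876953125 * 4861946401452 = 1448972940877676010131835937500.

1448972940877676010131835937500


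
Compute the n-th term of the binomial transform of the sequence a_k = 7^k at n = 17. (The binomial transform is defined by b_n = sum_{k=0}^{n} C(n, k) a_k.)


With a_k = 7^k, b_n = sum_{k=0}^{n} C(n, k) 7^k = (1 + 7)^n by the binomial theorem.
For n = 17: (1 + 7)^17 = 8^17 = 2251799813685248.

2251799813685248


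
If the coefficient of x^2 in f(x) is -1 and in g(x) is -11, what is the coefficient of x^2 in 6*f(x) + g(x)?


Scalar multiplication scales coefficients: 6 * -1 = -6.
Then add the g coefficient: -6 + -11
= -17

-17


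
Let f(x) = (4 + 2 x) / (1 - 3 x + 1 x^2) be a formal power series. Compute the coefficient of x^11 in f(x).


Write f(x) = sum_{k>=0} a_k x^k. Multiplying both sides by 1 - 3 x + 1 x^2 gives
(1 - 3 x + 1 x^2) sum_{k>=0} a_k x^k = 4 + 2 x.
Matching coefficients:
 x^0: a_0 = 4
 x^1: a_1 - 3 a_0 = 2  =>  a_1 = 3*4 + 2 = 14
 x^k (k >= 2): a_k = 3 a_{k-1} - 1 a_{k-2}.
Iterating: a_2 = 38, a_3 = 100, a_4 = 262, a_5 = 686, a_6 = 1796, a_7 = 4702, a_8 = 12310, a_9 = 32228, a_10 = 84374, a_11 = 220894.
So the coefficient of x^11 is 220894.

220894


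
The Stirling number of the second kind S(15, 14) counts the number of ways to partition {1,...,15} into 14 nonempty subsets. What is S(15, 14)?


Using the explicit formula S(n,k) = (1/k!) sum_{j=0}^{k} (-1)^(k-j) C(k,j) j^n:
S(15, 14) = 105
Equivalently, S(n,k) is n! times the coefficient of x^n in the EGF (e^x - 1)^k / k!.

105


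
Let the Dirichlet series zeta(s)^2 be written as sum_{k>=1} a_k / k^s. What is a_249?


The Dirichlet convolution of the constant function 1 with itself gives (1 * 1)(k) = sum_{d | k} 1 = d(k), the number of positive divisors of k.
Since zeta(s) = sum_{k>=1} 1/k^s, we have zeta(s)^2 = sum_{k>=1} d(k)/k^s, so a_k = d(k).
For k = 249: the divisors are 1, 3, 83, 249.
Count = 4.

4


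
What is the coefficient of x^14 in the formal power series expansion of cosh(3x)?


The Maclaurin series is cosh(t) = sum_{m>=0} t^(2m) / (2m)!, so substituting t = 3x, only even powers of x are nonzero, with coefficient of x^(2m) equal to 3^(2m) / (2m)!.
For x^14 the coefficient is 3^14/14! = 4782969/87178291200 = 19683/358758400.

19683/358758400


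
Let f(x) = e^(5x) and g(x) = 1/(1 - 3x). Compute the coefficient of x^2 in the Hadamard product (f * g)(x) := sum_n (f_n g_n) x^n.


Expanding: f_k = 5^k/k! (from e^(5x)) and g_k = 3^k (from 1/(1 - 3x)). So the Hadamard coefficient (f * g)_k = 5^k 3^k / k! = (15)^k / k!.
For k = 2: 15^2/2! = 225/2 = 225/2.

225/2
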